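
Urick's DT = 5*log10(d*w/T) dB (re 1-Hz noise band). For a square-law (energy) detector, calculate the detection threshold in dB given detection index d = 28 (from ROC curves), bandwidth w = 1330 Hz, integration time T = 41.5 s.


14.76 dB


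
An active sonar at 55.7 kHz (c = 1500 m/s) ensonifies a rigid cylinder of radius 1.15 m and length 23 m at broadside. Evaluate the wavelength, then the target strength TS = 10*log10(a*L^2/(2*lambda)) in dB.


Step 1: lambda = c/f = 1500/55700 = 0.02693 m
Step 2: TS = 10*log10(a*L^2/(2*lambda)) = 10*log10(1.15*23^2/(2*0.02693)) = 40.53

40.53 dB


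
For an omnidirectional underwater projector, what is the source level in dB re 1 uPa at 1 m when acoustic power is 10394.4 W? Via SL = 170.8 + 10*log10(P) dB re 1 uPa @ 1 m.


210.97 dB


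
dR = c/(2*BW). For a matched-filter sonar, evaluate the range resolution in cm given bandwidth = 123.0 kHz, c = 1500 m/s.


dR = c/(2*BW) = 1500 / (2 * 123.0e3) = 0.0061 m = 0.61 cm

0.61 cm


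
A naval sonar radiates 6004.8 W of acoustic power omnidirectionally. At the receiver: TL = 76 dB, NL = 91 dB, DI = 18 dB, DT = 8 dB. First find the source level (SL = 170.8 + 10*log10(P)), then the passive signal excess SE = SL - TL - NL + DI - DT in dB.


Step 1: SL = 170.8 + 10*log10(6004.8) = 208.58 dB
Step 2: SE = SL - TL - NL + DI - DT = 208.58 - 76 - 91 + 18 - 8 = 51.58

51.58 dB


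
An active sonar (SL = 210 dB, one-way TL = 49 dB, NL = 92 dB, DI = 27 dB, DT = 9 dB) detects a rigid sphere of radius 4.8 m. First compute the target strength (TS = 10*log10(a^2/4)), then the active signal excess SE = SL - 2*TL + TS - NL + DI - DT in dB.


Step 1: TS = 10*log10(4.8^2/4) = 7.6 dB
Step 2: SE = SL - 2*TL + TS - NL + DI - DT = 210 - 2*49 + (7.6) - 92 + 27 - 9 = 45.6

45.6 dB


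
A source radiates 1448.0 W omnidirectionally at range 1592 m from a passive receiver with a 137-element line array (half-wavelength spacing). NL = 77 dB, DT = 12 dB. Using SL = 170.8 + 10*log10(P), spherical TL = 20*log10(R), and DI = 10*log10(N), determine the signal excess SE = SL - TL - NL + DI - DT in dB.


Step 1: SL = 170.8 + 10*log10(1448.0) = 202.41 dB
Step 2: TL = 20*log10(1592) = 64.04 dB
Step 3: DI = 10*log10(137) = 21.37 dB
Step 4: SE = SL - TL - NL + DI - DT = 202.41 - 64.04 - 77 + 21.37 - 12 = 70.74

70.74 dB


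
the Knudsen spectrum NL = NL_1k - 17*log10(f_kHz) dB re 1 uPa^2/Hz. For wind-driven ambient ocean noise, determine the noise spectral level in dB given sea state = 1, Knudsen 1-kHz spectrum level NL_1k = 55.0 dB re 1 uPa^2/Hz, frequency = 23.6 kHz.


31.66 dB


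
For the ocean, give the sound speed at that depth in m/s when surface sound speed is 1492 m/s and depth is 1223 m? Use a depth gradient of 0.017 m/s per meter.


c = 1492 + 0.017 * 1223 = 1512.791

1512.791 m/s


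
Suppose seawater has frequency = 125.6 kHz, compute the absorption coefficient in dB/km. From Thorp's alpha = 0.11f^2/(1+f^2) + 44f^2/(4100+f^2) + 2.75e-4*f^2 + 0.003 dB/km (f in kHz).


f^2 = 15775.36
alpha = 0.11*15775.36/(1+15775.36) + 44*15775.36/(4100+15775.36) + 2.75e-4*15775.36 + 0.003 = 39.375

39.375 dB/km


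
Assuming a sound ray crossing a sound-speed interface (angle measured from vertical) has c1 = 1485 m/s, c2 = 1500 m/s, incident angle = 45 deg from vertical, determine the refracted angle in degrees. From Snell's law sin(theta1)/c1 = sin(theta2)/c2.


sin(theta2) = (c2/c1)*sin(theta1) = (1500/1485)*sin(45 deg) = 0.71425
theta2 = arcsin(0.71425) = 45.58

45.58 deg


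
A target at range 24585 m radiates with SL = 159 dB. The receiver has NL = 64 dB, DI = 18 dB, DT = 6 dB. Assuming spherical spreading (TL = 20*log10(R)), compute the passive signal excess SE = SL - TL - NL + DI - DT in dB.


Step 1: TL = 20*log10(24585) = 87.81 dB
Step 2: SE = 159 - 87.81 - 64 + 18 - 6 = 19.19

19.19 dB


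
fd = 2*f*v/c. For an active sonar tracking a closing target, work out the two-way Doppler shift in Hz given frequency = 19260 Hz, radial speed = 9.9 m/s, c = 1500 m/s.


254.23 Hz


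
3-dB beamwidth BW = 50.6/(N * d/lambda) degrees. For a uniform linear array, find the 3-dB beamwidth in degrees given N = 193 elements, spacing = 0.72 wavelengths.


BW = 50.6 / (193 * 0.72) = 50.6 / 138.96 = 0.36

0.36 deg


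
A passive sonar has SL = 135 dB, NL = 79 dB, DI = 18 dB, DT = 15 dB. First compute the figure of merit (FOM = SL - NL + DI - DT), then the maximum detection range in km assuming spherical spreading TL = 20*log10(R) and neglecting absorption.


Step 1: FOM = SL - NL + DI - DT = 135 - 79 + 18 - 15 = 59 dB
Step 2: at max range FOM = TL = 20*log10(R), so R = 10^(59/20) = 891.25 m = 0.89 km

0.89 km


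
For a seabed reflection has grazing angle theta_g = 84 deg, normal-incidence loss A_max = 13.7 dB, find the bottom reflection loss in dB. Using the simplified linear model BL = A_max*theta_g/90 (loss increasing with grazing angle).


BL = A_max * theta_g / 90 = 13.7 * 84 / 90 = 12.79

12.79 dB


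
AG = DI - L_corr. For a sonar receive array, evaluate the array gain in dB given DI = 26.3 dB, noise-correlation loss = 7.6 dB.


18.7 dB


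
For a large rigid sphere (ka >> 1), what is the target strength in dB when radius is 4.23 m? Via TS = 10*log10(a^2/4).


6.51 dB


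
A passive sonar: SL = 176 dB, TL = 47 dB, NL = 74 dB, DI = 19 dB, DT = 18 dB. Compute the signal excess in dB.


SE = SL - TL - NL + DI - DT = 176 - 47 - 74 + 19 - 18 = 56

56 dB


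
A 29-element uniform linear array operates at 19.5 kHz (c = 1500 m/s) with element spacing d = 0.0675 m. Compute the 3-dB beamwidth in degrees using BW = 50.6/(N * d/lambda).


1.99 deg


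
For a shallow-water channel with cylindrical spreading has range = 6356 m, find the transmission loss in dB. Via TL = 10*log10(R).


TL = 10*log10(6356) = 38.03

38.03 dB


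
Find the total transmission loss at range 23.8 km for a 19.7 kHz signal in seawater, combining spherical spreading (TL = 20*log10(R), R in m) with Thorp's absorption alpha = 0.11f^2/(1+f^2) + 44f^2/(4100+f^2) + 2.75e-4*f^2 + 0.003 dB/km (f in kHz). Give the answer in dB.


Step 1 (Thorp): alpha = 0.11*388.09/(1+388.09) + 44*388.09/(4100+388.09) + 2.75e-4*388.09 + 0.003 = 4.0242 dB/km
Step 2: TL_spread = 20*log10(23800) = 87.53 dB
Step 3: TL_abs = alpha*R = 4.0242 * 23.8 = 95.78 dB
Step 4: TL_total = 87.53 + 95.78 = 183.31

183.31 dB


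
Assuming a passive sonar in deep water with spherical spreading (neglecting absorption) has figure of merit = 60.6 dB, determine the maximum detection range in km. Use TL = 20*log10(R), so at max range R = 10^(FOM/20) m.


1.07 km


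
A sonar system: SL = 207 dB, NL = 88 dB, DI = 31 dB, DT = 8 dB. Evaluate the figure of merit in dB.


FOM = SL - NL + DI - DT = 207 - 88 + 31 - 8 = 142

142 dB


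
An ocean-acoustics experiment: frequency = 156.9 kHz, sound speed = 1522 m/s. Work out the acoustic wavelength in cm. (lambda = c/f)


lambda = c/f = 1522 / 156900 = 0.0097 m = 0.97 cm

0.97 cm


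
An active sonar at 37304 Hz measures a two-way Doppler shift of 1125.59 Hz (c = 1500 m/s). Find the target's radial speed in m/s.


22.63 m/s


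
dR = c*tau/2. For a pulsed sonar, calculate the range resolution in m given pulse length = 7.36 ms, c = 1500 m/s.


dR = c*tau/2 = 1500 * 7.36e-3 / 2 = 5.52

5.52 m


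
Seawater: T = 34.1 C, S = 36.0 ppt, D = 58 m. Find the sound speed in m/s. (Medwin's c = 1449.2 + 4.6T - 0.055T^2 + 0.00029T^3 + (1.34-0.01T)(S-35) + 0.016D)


c = 1449.2 + 4.6*34.1 - 0.055*34.1^2 + 0.00029*34.1^3 + (1.34 - 0.01*34.1)*(36.0 - 35) + 0.016*58 = 1555.53

1555.53 m/s


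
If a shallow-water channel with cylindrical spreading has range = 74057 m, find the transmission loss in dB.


TL = 10*log10(74057) = 48.7

48.7 dB


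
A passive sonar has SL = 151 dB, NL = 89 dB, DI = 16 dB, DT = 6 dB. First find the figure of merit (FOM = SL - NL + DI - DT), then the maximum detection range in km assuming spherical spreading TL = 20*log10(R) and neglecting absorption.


Step 1: FOM = SL - NL + DI - DT = 151 - 89 + 16 - 6 = 72 dB
Step 2: at max range FOM = TL = 20*log10(R), so R = 10^(72/20) = 3981.07 m = 3.98 km

3.98 km


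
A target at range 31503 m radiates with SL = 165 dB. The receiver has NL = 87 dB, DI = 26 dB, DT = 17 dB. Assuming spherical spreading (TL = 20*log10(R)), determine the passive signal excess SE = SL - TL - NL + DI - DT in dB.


-2.97 dB


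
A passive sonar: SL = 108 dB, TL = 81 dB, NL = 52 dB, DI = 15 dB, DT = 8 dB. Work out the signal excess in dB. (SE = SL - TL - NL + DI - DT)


-18 dB


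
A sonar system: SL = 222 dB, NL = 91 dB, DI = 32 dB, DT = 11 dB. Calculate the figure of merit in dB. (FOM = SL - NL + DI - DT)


FOM = SL - NL + DI - DT = 222 - 91 + 32 - 11 = 152

152 dB


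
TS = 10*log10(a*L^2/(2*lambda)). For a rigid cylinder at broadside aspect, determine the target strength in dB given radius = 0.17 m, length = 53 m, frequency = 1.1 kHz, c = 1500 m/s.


lambda = 1500/1100 = 1.36364 m
TS = 10*log10(0.17*53^2/(2*1.36364)) = 22.43

22.43 dB


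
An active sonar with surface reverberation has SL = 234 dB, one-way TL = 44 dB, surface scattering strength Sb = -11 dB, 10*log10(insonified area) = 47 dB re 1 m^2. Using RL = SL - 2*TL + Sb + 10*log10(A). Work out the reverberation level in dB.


182 dB


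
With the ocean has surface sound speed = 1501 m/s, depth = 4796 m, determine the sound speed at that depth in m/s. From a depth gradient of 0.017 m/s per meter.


c = 1501 + 0.017 * 4796 = 1582.532

1582.532 m/s


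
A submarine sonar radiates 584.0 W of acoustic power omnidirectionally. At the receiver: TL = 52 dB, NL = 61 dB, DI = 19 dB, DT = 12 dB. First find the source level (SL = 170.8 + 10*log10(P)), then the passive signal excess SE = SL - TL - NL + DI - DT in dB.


Step 1: SL = 170.8 + 10*log10(584.0) = 198.46 dB
Step 2: SE = SL - TL - NL + DI - DT = 198.46 - 52 - 61 + 19 - 12 = 92.46

92.46 dB


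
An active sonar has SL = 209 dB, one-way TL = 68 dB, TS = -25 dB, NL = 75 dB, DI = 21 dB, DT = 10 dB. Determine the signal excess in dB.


-16 dB


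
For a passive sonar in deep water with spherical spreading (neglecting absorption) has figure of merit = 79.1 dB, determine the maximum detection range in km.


At max range FOM = TL, so 20*log10(R) = 79.1
R = 10^(79.1/20) = 9015.71 m = 9.02 km

9.02 km


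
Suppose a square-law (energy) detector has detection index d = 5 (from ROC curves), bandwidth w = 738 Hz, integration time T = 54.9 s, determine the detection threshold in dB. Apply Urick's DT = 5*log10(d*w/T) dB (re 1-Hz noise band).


9.14 dB


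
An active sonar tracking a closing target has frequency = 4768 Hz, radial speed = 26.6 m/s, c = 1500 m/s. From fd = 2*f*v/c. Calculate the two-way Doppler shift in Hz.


fd = 2*f*v/c = 2 * 4768 * 26.6 / 1500 = 169.11

169.11 Hz


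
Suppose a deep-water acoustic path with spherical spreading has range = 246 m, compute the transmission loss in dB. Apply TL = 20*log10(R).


TL = 20*log10(246) = 47.82

47.82 dB


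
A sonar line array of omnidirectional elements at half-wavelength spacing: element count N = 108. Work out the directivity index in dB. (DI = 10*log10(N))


DI = 10*log10(108) = 20.33

20.33 dB


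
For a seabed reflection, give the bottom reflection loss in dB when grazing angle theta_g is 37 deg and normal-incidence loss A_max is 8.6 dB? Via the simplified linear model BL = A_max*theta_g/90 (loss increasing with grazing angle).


3.54 dB


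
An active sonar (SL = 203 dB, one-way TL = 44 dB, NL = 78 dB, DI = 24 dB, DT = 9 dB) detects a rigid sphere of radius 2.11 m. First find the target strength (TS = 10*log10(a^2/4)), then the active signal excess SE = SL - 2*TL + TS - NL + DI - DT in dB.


Step 1: TS = 10*log10(2.11^2/4) = 0.47 dB
Step 2: SE = SL - 2*TL + TS - NL + DI - DT = 203 - 2*44 + (0.47) - 78 + 24 - 9 = 52.47

52.47 dB


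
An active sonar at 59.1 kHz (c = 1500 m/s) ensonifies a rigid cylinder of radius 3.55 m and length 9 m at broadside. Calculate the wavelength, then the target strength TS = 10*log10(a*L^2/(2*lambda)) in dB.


Step 1: lambda = c/f = 1500/59100 = 0.02538 m
Step 2: TS = 10*log10(a*L^2/(2*lambda)) = 10*log10(3.55*9^2/(2*0.02538)) = 37.53

37.53 dB


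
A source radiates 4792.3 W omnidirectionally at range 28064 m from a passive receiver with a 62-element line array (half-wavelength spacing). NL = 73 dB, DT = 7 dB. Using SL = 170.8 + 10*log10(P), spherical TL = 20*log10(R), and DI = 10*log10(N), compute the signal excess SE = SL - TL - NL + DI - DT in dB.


56.57 dB


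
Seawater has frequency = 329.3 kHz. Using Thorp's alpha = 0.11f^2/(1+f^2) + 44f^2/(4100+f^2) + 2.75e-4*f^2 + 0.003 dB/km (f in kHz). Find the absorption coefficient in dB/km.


f^2 = 108438.49
alpha = 0.11*108438.49/(1+108438.49) + 44*108438.49/(4100+108438.49) + 2.75e-4*108438.49 + 0.003 = 72.331

72.331 dB/km


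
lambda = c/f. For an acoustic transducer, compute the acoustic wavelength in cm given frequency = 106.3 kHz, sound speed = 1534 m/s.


1.44 cm


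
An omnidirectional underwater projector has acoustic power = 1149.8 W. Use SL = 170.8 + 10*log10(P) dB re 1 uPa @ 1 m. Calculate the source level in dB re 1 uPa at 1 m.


201.41 dB


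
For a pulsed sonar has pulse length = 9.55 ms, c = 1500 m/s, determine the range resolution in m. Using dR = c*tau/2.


dR = c*tau/2 = 1500 * 9.55e-3 / 2 = 7.1625

7.1625 m


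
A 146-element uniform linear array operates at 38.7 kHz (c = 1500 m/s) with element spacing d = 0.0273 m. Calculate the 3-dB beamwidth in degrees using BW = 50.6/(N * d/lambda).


0.49 deg


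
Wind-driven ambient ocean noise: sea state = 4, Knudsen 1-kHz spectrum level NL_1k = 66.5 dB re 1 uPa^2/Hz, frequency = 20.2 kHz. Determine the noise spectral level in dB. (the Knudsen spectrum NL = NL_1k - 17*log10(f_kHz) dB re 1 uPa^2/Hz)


44.31 dB


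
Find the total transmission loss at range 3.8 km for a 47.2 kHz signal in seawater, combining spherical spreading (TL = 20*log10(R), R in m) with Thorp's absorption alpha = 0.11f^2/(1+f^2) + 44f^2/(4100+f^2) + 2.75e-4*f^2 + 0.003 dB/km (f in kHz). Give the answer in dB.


Step 1 (Thorp): alpha = 0.11*2227.84/(1+2227.84) + 44*2227.84/(4100+2227.84) + 2.75e-4*2227.84 + 0.003 = 16.2167 dB/km
Step 2: TL_spread = 20*log10(3800) = 71.6 dB
Step 3: TL_abs = alpha*R = 16.2167 * 3.8 = 61.62 dB
Step 4: TL_total = 71.6 + 61.62 = 133.22

133.22 dB


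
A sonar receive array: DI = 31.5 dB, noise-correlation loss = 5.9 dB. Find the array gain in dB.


25.6 dB


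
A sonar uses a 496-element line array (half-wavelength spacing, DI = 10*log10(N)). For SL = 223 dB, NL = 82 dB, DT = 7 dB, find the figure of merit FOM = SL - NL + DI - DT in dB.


160.95 dB


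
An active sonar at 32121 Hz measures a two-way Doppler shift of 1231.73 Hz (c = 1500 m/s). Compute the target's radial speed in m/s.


28.76 m/s


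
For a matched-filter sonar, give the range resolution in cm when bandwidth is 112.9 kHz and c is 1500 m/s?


0.66 cm


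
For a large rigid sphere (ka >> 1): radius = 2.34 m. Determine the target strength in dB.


1.36 dB


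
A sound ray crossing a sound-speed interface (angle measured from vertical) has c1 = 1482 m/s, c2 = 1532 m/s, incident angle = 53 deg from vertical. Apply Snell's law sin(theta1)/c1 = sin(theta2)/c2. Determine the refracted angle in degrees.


sin(theta2) = (c2/c1)*sin(theta1) = (1532/1482)*sin(53 deg) = 0.82558
theta2 = arcsin(0.82558) = 55.65

55.65 deg


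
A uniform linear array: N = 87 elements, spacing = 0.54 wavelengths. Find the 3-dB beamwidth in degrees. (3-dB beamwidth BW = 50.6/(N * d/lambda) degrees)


BW = 50.6 / (87 * 0.54) = 50.6 / 46.98 = 1.08

1.08 deg


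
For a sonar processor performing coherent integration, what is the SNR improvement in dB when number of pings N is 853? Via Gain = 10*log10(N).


Gain = 10*log10(853) = 29.31

29.31 dB


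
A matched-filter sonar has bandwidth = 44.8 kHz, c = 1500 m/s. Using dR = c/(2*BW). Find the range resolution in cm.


1.67 cm


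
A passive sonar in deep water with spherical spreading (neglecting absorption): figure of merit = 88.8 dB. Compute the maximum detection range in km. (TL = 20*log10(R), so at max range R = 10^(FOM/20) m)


At max range FOM = TL, so 20*log10(R) = 88.8
R = 10^(88.8/20) = 27542.29 m = 27.54 km

27.54 km


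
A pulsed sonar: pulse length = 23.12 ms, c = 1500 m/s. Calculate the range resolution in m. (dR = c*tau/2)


dR = c*tau/2 = 1500 * 23.12e-3 / 2 = 17.34

17.34 m


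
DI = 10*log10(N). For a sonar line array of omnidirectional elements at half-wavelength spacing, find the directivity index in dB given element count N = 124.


20.93 dB


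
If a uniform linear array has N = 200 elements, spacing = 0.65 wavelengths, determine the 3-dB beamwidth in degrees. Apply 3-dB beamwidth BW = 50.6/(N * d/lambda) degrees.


BW = 50.6 / (200 * 0.65) = 50.6 / 130.0 = 0.39

0.39 deg


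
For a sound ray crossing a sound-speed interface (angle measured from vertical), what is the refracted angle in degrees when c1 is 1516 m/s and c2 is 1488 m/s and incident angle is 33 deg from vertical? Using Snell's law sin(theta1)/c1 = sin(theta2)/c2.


sin(theta2) = (c2/c1)*sin(theta1) = (1488/1516)*sin(33 deg) = 0.53458
theta2 = arcsin(0.53458) = 32.32

32.32 deg


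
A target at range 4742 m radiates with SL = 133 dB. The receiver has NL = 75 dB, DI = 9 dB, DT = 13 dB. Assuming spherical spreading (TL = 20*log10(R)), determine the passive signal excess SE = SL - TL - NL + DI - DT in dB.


-19.52 dB


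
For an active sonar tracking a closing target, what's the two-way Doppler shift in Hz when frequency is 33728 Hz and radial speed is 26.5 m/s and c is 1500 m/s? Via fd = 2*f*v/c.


fd = 2*f*v/c = 2 * 33728 * 26.5 / 1500 = 1191.72

1191.72 Hz


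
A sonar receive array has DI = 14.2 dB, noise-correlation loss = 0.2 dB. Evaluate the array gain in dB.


AG = DI - L_corr = 14.2 - 0.2 = 14.0

14.0 dB


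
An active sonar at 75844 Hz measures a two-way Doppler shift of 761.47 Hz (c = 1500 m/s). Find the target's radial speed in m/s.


7.53 m/s


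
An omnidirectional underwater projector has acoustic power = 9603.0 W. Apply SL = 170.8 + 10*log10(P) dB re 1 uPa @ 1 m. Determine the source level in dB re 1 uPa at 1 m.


SL = 170.8 + 10*log10(9603.0) = 170.8 + 39.82 = 210.62

210.62 dB


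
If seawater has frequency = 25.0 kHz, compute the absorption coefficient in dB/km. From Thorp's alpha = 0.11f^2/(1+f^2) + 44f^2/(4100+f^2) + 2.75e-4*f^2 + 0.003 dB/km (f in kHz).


f^2 = 625.0
alpha = 0.11*625.0/(1+625.0) + 44*625.0/(4100+625.0) + 2.75e-4*625.0 + 0.003 = 6.105

6.105 dB/km


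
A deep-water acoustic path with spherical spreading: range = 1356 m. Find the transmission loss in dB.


TL = 20*log10(1356) = 62.65

62.65 dB


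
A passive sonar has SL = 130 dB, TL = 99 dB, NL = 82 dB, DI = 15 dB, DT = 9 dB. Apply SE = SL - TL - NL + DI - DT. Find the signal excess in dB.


-45 dB


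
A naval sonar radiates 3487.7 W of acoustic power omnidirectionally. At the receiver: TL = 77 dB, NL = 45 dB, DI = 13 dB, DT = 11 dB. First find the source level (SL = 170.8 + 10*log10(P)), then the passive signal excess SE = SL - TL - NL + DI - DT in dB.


Step 1: SL = 170.8 + 10*log10(3487.7) = 206.23 dB
Step 2: SE = SL - TL - NL + DI - DT = 206.23 - 77 - 45 + 13 - 11 = 86.23

86.23 dB


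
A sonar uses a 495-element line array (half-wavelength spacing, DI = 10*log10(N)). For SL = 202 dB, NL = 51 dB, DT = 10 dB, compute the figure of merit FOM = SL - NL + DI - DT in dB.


Step 1: DI = 10*log10(495) = 26.95 dB
Step 2: FOM = SL - NL + DI - DT = 202 - 51 + 26.95 - 10 = 167.95

167.95 dB


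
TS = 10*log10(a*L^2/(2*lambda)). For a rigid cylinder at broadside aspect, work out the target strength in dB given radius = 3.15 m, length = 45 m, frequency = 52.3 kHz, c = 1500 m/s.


lambda = 1500/52300 = 0.02868 m
TS = 10*log10(3.15*45^2/(2*0.02868)) = 50.46

50.46 dB


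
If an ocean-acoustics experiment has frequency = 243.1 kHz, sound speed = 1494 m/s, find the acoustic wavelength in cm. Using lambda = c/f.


lambda = c/f = 1494 / 243100 = 0.0061 m = 0.61 cm

0.61 cm


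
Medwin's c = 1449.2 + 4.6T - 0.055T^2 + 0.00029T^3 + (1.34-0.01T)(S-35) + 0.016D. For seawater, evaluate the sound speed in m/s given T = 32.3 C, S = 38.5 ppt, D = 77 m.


c = 1449.2 + 4.6*32.3 - 0.055*32.3^2 + 0.00029*32.3^3 + (1.34 - 0.01*32.3)*(38.5 - 35) + 0.016*77 = 1554.96

1554.96 m/s


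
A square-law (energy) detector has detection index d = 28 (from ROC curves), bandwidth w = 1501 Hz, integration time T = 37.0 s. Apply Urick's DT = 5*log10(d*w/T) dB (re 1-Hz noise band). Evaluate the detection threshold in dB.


DT = 5*log10(d*w/T) = 5*log10(28 * 1501 / 37.0) = 5*log10(1135.89) = 15.28

15.28 dB


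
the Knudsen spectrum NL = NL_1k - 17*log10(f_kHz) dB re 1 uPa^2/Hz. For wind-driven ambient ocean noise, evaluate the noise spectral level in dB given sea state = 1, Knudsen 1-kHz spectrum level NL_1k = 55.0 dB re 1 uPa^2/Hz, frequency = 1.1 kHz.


NL = NL_1k - 17*log10(f_kHz) = 55.0 - 17*log10(1.1) = 55.0 - (0.7) = 54.3

54.3 dB


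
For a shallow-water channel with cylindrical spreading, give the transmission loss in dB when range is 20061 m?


TL = 10*log10(20061) = 43.02

43.02 dB


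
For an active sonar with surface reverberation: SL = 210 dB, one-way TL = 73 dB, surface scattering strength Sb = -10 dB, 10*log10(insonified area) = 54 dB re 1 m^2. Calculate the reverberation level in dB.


108 dB


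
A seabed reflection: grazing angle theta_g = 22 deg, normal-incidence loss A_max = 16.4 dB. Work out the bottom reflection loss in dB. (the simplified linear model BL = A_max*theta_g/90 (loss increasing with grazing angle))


BL = A_max * theta_g / 90 = 16.4 * 22 / 90 = 4.01

4.01 dB


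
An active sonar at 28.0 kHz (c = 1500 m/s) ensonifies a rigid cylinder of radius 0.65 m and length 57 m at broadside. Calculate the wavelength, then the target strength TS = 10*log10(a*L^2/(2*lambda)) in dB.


Step 1: lambda = c/f = 1500/28000 = 0.05357 m
Step 2: TS = 10*log10(a*L^2/(2*lambda)) = 10*log10(0.65*57^2/(2*0.05357)) = 42.95

42.95 dB


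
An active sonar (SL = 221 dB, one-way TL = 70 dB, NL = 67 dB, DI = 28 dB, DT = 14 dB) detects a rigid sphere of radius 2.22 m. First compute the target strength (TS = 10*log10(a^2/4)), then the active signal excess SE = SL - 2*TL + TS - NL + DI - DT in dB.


Step 1: TS = 10*log10(2.22^2/4) = 0.91 dB
Step 2: SE = SL - 2*TL + TS - NL + DI - DT = 221 - 2*70 + (0.91) - 67 + 28 - 14 = 28.91

28.91 dB


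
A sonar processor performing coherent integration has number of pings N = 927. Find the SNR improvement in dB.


29.67 dB


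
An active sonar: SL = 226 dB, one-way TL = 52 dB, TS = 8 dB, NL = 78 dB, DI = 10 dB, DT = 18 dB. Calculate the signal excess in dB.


SE = SL - 2*TL + TS - NL + DI - DT = 226 - 2*52 + (8) - 78 + 10 - 18 = 44

44 dB


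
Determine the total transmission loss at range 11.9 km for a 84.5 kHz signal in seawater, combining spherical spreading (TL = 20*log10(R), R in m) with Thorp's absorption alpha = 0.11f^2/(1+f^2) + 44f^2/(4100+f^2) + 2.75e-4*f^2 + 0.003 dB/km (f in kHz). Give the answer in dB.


Step 1 (Thorp): alpha = 0.11*7140.25/(1+7140.25) + 44*7140.25/(4100+7140.25) + 2.75e-4*7140.25 + 0.003 = 30.0271 dB/km
Step 2: TL_spread = 20*log10(11900) = 81.51 dB
Step 3: TL_abs = alpha*R = 30.0271 * 11.9 = 357.32 dB
Step 4: TL_total = 81.51 + 357.32 = 438.83

438.83 dB


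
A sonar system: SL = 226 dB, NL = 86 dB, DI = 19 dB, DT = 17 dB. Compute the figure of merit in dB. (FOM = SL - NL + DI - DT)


FOM = SL - NL + DI - DT = 226 - 86 + 19 - 17 = 142

142 dB


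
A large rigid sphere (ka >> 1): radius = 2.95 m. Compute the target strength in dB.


TS = 10*log10(2.95^2 / 4) = 10*log10(2.175625) = 3.38

3.38 dB


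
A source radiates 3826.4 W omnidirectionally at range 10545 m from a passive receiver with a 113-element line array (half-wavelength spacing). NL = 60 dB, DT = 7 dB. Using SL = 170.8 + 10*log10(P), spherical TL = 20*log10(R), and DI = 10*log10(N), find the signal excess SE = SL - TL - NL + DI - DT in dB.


79.7 dB


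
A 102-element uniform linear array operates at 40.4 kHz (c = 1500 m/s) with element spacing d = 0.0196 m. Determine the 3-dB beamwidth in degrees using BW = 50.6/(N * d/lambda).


Step 1: lambda = 1500/40400 = 0.03713 m
Step 2: d/lambda = 0.0196/0.03713 = 0.5279
Step 3: BW = 50.6/(N * d/lambda) = 50.6/(102 * 0.5279) = 0.94

0.94 deg


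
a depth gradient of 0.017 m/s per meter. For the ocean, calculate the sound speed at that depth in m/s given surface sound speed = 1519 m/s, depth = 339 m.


1524.763 m/s


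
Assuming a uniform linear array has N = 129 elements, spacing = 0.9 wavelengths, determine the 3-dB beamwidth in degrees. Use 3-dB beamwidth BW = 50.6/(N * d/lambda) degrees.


0.44 deg


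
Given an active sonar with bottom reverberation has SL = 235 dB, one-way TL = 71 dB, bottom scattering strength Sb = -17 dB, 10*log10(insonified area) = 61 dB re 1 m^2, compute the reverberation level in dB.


137 dB


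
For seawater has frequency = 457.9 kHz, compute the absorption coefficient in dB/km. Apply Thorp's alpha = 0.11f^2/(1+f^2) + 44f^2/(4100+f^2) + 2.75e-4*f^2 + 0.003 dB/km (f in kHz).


f^2 = 209672.41
alpha = 0.11*209672.41/(1+209672.41) + 44*209672.41/(4100+209672.41) + 2.75e-4*209672.41 + 0.003 = 100.929

100.929 dB/km


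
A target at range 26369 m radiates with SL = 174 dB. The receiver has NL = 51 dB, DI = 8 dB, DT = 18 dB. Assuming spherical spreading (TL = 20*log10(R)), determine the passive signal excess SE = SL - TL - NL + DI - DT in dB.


Step 1: TL = 20*log10(26369) = 88.42 dB
Step 2: SE = 174 - 88.42 - 51 + 8 - 18 = 24.58

24.58 dB


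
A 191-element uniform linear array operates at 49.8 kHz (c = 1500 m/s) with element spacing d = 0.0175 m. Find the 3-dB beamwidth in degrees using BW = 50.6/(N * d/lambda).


Step 1: lambda = 1500/49800 = 0.03012 m
Step 2: d/lambda = 0.0175/0.03012 = 0.581
Step 3: BW = 50.6/(N * d/lambda) = 50.6/(191 * 0.581) = 0.46

0.46 deg


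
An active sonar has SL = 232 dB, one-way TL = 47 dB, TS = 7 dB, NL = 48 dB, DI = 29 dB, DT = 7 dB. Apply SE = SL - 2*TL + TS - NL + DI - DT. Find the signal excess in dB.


119 dB


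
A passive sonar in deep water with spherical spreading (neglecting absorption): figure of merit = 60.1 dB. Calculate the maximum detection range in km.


At max range FOM = TL, so 20*log10(R) = 60.1
R = 10^(60.1/20) = 1011.58 m = 1.01 km

1.01 km


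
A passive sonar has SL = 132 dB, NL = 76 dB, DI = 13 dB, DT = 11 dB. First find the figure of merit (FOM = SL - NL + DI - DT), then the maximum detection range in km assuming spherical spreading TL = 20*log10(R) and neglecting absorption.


Step 1: FOM = SL - NL + DI - DT = 132 - 76 + 13 - 11 = 58 dB
Step 2: at max range FOM = TL = 20*log10(R), so R = 10^(58/20) = 794.33 m = 0.79 km

0.79 km


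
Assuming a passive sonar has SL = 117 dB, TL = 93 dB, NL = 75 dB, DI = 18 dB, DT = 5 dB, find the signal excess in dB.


SE = SL - TL - NL + DI - DT = 117 - 93 - 75 + 18 - 5 = -38

-38 dB


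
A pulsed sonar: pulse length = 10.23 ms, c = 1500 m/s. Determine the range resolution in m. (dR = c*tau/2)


7.6725 m


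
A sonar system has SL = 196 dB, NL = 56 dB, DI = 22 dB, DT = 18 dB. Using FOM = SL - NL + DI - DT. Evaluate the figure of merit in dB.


FOM = SL - NL + DI - DT = 196 - 56 + 22 - 18 = 144

144 dB


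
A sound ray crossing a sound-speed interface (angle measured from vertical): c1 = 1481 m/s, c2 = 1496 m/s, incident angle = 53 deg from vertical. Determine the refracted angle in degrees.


sin(theta2) = (c2/c1)*sin(theta1) = (1496/1481)*sin(53 deg) = 0.80672
theta2 = arcsin(0.80672) = 53.78

53.78 deg


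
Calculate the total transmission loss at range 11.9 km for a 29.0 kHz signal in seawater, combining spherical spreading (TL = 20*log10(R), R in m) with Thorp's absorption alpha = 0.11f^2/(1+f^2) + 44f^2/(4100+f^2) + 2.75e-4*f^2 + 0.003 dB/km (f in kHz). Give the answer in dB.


Step 1 (Thorp): alpha = 0.11*841.0/(1+841.0) + 44*841.0/(4100+841.0) + 2.75e-4*841.0 + 0.003 = 7.8333 dB/km
Step 2: TL_spread = 20*log10(11900) = 81.51 dB
Step 3: TL_abs = alpha*R = 7.8333 * 11.9 = 93.22 dB
Step 4: TL_total = 81.51 + 93.22 = 174.73

174.73 dB


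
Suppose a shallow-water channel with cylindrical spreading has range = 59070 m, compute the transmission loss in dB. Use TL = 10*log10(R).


47.71 dB


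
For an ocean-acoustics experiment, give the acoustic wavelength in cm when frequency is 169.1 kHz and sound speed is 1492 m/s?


lambda = c/f = 1492 / 169100 = 0.0088 m = 0.88 cm

0.88 cm


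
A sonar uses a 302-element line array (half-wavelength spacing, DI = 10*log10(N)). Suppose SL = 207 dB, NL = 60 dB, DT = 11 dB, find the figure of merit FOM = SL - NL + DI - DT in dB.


Step 1: DI = 10*log10(302) = 24.8 dB
Step 2: FOM = SL - NL + DI - DT = 207 - 60 + 24.8 - 11 = 160.8

160.8 dB


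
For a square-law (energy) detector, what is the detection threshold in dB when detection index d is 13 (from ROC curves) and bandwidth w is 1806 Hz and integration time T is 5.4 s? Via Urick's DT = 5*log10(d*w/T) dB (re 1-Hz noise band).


DT = 5*log10(d*w/T) = 5*log10(13 * 1806 / 5.4) = 5*log10(4347.78) = 18.19

18.19 dB


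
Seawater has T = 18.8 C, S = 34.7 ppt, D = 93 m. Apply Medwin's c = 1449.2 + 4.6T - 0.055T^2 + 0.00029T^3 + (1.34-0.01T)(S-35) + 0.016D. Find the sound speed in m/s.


c = 1449.2 + 4.6*18.8 - 0.055*18.8^2 + 0.00029*18.8^3 + (1.34 - 0.01*18.8)*(34.7 - 35) + 0.016*93 = 1519.31

1519.31 m/s


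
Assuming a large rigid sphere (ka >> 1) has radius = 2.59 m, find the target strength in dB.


2.25 dB


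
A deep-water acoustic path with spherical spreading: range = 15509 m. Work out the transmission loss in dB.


TL = 20*log10(15509) = 83.81

83.81 dB


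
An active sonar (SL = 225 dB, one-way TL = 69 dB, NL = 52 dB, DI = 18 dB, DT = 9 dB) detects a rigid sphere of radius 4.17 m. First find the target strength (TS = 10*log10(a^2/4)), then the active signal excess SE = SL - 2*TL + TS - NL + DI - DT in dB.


Step 1: TS = 10*log10(4.17^2/4) = 6.38 dB
Step 2: SE = SL - 2*TL + TS - NL + DI - DT = 225 - 2*69 + (6.38) - 52 + 18 - 9 = 50.38

50.38 dB


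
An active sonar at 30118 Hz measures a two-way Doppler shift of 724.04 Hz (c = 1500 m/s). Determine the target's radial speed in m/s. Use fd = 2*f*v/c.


From fd = 2*f*v/c, v = c*fd/(2*f) = 1500 * 724.04 / (2*30118) = 18.03

18.03 m/s


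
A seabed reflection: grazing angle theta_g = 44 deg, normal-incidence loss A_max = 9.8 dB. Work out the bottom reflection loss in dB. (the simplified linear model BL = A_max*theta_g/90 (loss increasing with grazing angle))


BL = A_max * theta_g / 90 = 9.8 * 44 / 90 = 4.79

4.79 dB


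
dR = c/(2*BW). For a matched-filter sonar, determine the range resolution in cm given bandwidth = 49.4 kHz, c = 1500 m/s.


dR = c/(2*BW) = 1500 / (2 * 49.4e3) = 0.0152 m = 1.52 cm

1.52 cm


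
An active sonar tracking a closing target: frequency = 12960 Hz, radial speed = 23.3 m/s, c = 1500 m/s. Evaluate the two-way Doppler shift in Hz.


fd = 2*f*v/c = 2 * 12960 * 23.3 / 1500 = 402.62

402.62 Hz


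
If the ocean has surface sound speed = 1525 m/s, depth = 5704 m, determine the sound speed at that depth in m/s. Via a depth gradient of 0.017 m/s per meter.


1621.968 m/s


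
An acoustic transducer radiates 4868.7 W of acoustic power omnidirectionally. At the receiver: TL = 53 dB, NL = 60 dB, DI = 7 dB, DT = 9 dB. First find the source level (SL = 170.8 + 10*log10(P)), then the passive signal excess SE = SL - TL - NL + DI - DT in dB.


Step 1: SL = 170.8 + 10*log10(4868.7) = 207.67 dB
Step 2: SE = SL - TL - NL + DI - DT = 207.67 - 53 - 60 + 7 - 9 = 92.67

92.67 dB


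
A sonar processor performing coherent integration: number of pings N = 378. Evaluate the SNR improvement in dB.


Gain = 10*log10(378) = 25.77

25.77 dB


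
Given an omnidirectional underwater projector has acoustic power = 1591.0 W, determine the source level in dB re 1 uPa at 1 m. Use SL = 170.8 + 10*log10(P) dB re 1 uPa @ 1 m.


SL = 170.8 + 10*log10(1591.0) = 170.8 + 32.02 = 202.82

202.82 dB


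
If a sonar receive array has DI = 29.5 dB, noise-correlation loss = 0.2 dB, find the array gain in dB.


AG = DI - L_corr = 29.5 - 0.2 = 29.3

29.3 dB


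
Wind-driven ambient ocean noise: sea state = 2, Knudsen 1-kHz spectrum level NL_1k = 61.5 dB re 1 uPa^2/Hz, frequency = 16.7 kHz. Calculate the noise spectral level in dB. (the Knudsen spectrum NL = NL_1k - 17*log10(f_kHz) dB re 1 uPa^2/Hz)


40.71 dB


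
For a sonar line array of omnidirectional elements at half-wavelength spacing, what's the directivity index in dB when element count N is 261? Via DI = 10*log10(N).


DI = 10*log10(261) = 24.17

24.17 dB


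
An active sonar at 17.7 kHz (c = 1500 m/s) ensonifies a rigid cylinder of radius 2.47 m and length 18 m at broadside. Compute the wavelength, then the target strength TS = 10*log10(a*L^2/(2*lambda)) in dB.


Step 1: lambda = c/f = 1500/17700 = 0.08475 m
Step 2: TS = 10*log10(a*L^2/(2*lambda)) = 10*log10(2.47*18^2/(2*0.08475)) = 36.74

36.74 dB


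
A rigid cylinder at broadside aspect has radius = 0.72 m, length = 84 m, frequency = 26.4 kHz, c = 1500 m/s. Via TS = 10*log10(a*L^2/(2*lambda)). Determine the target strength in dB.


46.5 dB


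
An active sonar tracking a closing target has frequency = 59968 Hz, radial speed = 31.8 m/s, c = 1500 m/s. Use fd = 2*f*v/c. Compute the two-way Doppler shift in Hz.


fd = 2*f*v/c = 2 * 59968 * 31.8 / 1500 = 2542.64

2542.64 Hz


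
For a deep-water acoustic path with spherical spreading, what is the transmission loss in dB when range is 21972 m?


TL = 20*log10(21972) = 86.84

86.84 dB


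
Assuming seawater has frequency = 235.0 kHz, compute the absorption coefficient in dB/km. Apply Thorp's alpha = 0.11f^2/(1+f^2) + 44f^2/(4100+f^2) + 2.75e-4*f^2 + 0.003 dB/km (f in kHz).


56.259 dB/km


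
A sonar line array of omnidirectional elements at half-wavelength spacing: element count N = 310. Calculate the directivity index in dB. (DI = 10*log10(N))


24.91 dB


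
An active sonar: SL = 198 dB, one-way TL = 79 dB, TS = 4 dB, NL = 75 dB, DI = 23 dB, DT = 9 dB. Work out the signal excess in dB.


-17 dB


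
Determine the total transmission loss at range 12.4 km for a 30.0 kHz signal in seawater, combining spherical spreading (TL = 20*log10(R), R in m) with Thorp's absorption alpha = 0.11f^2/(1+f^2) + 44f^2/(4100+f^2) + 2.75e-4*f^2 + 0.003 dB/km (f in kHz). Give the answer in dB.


Step 1 (Thorp): alpha = 0.11*900.0/(1+900.0) + 44*900.0/(4100+900.0) + 2.75e-4*900.0 + 0.003 = 8.2804 dB/km
Step 2: TL_spread = 20*log10(12400) = 81.87 dB
Step 3: TL_abs = alpha*R = 8.2804 * 12.4 = 102.68 dB
Step 4: TL_total = 81.87 + 102.68 = 184.55

184.55 dB


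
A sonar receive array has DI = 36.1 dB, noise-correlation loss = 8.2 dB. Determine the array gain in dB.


27.9 dB


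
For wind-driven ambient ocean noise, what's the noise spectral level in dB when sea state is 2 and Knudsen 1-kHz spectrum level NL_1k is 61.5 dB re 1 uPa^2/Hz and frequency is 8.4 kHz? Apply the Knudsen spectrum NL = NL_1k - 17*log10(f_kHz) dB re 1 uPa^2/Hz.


NL = NL_1k - 17*log10(f_kHz) = 61.5 - 17*log10(8.4) = 61.5 - (15.71) = 45.79

45.79 dB


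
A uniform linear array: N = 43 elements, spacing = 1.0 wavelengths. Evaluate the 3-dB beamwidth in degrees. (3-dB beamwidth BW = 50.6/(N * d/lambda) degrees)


BW = 50.6 / (43 * 1.0) = 50.6 / 43.0 = 1.18

1.18 deg


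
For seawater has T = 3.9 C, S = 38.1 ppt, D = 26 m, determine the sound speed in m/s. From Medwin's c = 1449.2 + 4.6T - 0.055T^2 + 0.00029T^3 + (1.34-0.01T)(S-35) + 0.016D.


1470.77 m/s


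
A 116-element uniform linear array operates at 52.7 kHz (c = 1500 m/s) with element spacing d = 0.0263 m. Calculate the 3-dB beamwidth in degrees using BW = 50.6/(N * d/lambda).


Step 1: lambda = 1500/52700 = 0.02846 m
Step 2: d/lambda = 0.0263/0.02846 = 0.9241
Step 3: BW = 50.6/(N * d/lambda) = 50.6/(116 * 0.9241) = 0.47

0.47 deg


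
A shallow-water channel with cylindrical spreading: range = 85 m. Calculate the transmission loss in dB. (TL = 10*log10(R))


TL = 10*log10(85) = 19.29

19.29 dB


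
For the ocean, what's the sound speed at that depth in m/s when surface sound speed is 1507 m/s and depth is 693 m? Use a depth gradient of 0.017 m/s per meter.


c = 1507 + 0.017 * 693 = 1518.781

1518.781 m/s


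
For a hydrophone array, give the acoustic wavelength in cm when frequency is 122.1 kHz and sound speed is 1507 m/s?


lambda = c/f = 1507 / 122100 = 0.0123 m = 1.23 cm

1.23 cm


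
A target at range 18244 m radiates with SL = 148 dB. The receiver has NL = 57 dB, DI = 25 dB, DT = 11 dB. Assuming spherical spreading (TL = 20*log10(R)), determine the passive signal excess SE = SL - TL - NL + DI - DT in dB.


Step 1: TL = 20*log10(18244) = 85.22 dB
Step 2: SE = 148 - 85.22 - 57 + 25 - 11 = 19.78

19.78 dB


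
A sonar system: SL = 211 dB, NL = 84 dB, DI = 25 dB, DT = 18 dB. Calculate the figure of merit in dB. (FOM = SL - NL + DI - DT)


134 dB


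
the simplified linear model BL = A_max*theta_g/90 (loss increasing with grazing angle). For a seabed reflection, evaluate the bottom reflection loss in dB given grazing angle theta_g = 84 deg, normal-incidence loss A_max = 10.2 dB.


9.52 dB


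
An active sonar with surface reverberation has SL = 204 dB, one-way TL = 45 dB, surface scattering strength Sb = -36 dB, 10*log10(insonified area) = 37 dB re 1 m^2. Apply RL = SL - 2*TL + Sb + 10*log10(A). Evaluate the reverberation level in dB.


RL = SL - 2*TL + Sb + 10*log10(A) = 204 - 2*45 + (-36) + 37 = 115

115 dB


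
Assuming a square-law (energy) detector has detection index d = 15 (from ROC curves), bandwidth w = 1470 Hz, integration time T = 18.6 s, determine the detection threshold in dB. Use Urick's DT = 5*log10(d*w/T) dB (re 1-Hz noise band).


15.37 dB


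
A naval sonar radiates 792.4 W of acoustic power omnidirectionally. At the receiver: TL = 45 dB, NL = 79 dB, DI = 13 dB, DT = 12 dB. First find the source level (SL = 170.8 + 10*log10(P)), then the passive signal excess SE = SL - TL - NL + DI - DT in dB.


Step 1: SL = 170.8 + 10*log10(792.4) = 199.79 dB
Step 2: SE = SL - TL - NL + DI - DT = 199.79 - 45 - 79 + 13 - 12 = 76.79

76.79 dB


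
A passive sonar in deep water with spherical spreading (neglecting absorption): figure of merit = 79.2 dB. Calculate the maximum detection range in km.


At max range FOM = TL, so 20*log10(R) = 79.2
R = 10^(79.2/20) = 9120.11 m = 9.12 km

9.12 km


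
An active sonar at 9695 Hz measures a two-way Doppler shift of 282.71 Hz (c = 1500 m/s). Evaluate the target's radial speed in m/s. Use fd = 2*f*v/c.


21.87 m/s


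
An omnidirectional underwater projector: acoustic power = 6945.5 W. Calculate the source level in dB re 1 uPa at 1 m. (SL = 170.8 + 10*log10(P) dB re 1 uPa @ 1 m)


209.22 dB


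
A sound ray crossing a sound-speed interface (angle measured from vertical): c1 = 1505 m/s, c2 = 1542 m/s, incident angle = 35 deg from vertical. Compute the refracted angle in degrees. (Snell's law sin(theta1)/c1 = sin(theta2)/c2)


sin(theta2) = (c2/c1)*sin(theta1) = (1542/1505)*sin(35 deg) = 0.58768
theta2 = arcsin(0.58768) = 35.99

35.99 deg


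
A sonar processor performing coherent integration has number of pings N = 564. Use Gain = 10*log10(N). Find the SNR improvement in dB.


Gain = 10*log10(564) = 27.51

27.51 dB
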